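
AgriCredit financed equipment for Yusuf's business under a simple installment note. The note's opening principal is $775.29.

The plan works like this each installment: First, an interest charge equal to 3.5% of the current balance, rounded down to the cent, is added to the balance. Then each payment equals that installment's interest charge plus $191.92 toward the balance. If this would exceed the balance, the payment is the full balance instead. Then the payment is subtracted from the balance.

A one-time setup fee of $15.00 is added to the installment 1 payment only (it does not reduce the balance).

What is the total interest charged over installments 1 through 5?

Installment 1: $775.29 +$27.13 interest = $802.42; pay $219.05 (+ $15.00 fee) → $583.37
Installment 2: $583.37 +$20.41 interest = $603.78; pay $212.33 → $391.45
Installment 3: $391.45 +$13.70 interest = $405.15; pay $205.62 → $199.53
Installment 4: $199.53 +$6.98 interest = $206.51; pay $198.90 → $7.61
Installment 5: $7.61 +$0.26 interest = $7.87; pay $7.87 → $0.00
Total interest: $27.13 + $20.41 + $13.70 + $6.98 + $0.26 = $68.48

$68.48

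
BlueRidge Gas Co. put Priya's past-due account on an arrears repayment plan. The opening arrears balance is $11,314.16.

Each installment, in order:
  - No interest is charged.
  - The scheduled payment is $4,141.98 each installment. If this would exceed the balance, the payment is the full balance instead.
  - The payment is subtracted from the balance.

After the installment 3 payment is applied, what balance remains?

$0.00

# | Opening | Payment | End bal
1 | $11,314.16 | $4,141.98 | $7,172.18
2 | $7,172.18 | $4,141.98 | $3,030.20
3 | $3,030.20 | $3,030.20 | $0.00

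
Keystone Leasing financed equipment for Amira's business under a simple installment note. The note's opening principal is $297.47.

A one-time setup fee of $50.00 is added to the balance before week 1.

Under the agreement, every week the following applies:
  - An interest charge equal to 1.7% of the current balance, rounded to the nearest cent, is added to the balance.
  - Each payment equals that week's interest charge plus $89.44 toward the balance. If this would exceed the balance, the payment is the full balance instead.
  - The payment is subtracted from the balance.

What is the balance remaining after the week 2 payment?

# | Opening | Interest | Payment | End bal
1 | $347.47 | $5.91 | $95.35 | $258.03
2 | $258.03 | $4.39 | $93.83 | $168.59

$168.59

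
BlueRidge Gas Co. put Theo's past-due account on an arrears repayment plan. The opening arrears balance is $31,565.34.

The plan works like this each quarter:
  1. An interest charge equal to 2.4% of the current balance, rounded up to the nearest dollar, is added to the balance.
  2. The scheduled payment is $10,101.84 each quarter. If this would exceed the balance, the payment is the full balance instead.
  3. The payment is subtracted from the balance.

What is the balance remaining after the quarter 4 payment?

$0.00

Quarter 1: opening $31,565.34; interest $758.00 → $32,323.34; payment $10,101.84; balance $22,221.50
Quarter 2: opening $22,221.50; interest $534.00 → $22,755.50; payment $10,101.84; balance $12,653.66
Quarter 3: opening $12,653.66; interest $304.00 → $12,957.66; payment $10,101.84; balance $2,855.82
Quarter 4: opening $2,855.82; interest $69.00 → $2,924.82; payment $2,924.82; balance $0.00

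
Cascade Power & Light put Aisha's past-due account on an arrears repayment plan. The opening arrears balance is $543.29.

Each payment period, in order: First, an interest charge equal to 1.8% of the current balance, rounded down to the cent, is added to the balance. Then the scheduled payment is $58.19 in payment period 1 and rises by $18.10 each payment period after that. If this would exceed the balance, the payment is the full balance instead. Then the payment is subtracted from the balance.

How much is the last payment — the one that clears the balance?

Payment period 1: opening $543.29; interest $9.77 → $553.06; payment $58.19; balance $494.87
Payment period 2: opening $494.87; interest $8.90 → $503.77; payment $76.29; balance $427.48
Payment period 3: opening $427.48; interest $7.69 → $435.17; payment $94.39; balance $340.78
Payment period 4: opening $340.78; interest $6.13 → $346.91; payment $112.49; balance $234.42
Payment period 5: opening $234.42; interest $4.21 → $238.63; payment $130.59; balance $108.04
Payment period 6: opening $108.04; interest $1.94 → $109.98; payment $109.98; balance $0.00

$109.98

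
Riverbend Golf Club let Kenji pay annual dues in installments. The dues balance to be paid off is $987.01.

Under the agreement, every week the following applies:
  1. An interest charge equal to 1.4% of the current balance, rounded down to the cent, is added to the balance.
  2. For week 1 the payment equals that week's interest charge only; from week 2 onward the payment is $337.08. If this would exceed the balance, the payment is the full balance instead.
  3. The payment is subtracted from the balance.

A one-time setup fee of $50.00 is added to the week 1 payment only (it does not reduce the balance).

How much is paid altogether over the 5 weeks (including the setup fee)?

Week 1: opening $987.01; interest $13.81 → $1,000.82; payment $13.81 (+ $50.00 fee); balance $987.01
Week 2: opening $987.01; interest $13.81 → $1,000.82; payment $337.08; balance $663.74
Week 3: opening $663.74; interest $9.29 → $673.03; payment $337.08; balance $335.95
Week 4: opening $335.95; interest $4.70 → $340.65; payment $337.08; balance $3.57
Week 5: opening $3.57; interest $0.04 → $3.61; payment $3.61; balance $0.00
Total paid: $1,078.66

$1,078.66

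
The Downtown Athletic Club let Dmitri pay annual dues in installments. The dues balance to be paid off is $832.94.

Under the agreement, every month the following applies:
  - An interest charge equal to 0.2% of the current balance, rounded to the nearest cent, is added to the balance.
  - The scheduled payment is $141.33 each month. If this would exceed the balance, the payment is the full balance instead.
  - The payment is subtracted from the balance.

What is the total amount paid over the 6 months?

$838.75

# | Opening | Interest | Payment | End bal
1 | $832.94 | $1.67 | $141.33 | $693.28
2 | $693.28 | $1.39 | $141.33 | $553.34
3 | $553.34 | $1.11 | $141.33 | $413.12
4 | $413.12 | $0.83 | $141.33 | $272.62
5 | $272.62 | $0.55 | $141.33 | $131.84
6 | $131.84 | $0.26 | $132.10 | $0.00
Total paid: $838.75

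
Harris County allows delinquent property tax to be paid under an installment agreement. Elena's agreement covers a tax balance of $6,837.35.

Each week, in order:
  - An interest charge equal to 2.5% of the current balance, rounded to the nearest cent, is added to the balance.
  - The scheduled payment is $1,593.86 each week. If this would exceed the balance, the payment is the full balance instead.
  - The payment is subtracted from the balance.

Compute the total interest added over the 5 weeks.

$489.93

# | Opening | Interest | Payment | End bal
1 | $6,837.35 | $170.93 | $1,593.86 | $5,414.42
2 | $5,414.42 | $135.36 | $1,593.86 | $3,955.92
3 | $3,955.92 | $98.90 | $1,593.86 | $2,460.96
4 | $2,460.96 | $61.52 | $1,593.86 | $928.62
5 | $928.62 | $23.22 | $951.84 | $0.00
Total interest: $170.93 + $135.36 + $98.90 + $61.52 + $23.22 = $489.93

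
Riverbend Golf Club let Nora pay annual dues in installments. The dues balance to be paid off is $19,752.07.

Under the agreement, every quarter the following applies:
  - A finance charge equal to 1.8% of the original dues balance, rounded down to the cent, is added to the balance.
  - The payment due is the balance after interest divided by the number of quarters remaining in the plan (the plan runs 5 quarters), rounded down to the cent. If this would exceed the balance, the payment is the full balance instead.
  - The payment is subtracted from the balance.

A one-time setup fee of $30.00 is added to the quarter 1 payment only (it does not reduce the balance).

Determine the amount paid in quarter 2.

$4,110.40

Quarter 1: $19,752.07 +$355.53 interest = $20,107.60; pay $4,021.52 (+ $30.00 fee) → $16,086.08
Quarter 2: $16,086.08 +$355.53 interest = $16,441.61; pay $4,110.40 → $12,331.21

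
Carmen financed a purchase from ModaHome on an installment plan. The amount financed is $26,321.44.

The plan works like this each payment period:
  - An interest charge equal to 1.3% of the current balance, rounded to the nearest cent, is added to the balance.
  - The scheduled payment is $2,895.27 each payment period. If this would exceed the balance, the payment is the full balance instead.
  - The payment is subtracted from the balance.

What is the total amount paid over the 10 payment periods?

$28,196.71

# | Opening | Interest | Payment | End bal
1 | $26,321.44 | $342.18 | $2,895.27 | $23,768.35
2 | $23,768.35 | $308.99 | $2,895.27 | $21,182.07
3 | $21,182.07 | $275.37 | $2,895.27 | $18,562.17
4 | $18,562.17 | $241.31 | $2,895.27 | $15,908.21
5 | $15,908.21 | $206.81 | $2,895.27 | $13,219.75
6 | $13,219.75 | $171.86 | $2,895.27 | $10,496.34
7 | $10,496.34 | $136.45 | $2,895.27 | $7,737.52
8 | $7,737.52 | $100.59 | $2,895.27 | $4,942.84
9 | $4,942.84 | $64.26 | $2,895.27 | $2,111.83
10 | $2,111.83 | $27.45 | $2,139.28 | $0.00
Total paid: $28,196.71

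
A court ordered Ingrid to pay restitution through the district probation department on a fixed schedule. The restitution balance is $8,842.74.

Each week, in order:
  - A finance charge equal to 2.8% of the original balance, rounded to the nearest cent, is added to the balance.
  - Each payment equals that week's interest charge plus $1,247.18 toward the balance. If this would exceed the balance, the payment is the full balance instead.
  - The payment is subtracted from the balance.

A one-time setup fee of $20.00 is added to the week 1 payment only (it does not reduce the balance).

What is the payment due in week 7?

# | Opening | Interest | Payment | Fee | End bal
1 | $8,842.74 | $247.60 | $1,494.78 | $20.00 | $7,595.56
2 | $7,595.56 | $247.60 | $1,494.78 | — | $6,348.38
3 | $6,348.38 | $247.60 | $1,494.78 | — | $5,101.20
4 | $5,101.20 | $247.60 | $1,494.78 | — | $3,854.02
5 | $3,854.02 | $247.60 | $1,494.78 | — | $2,606.84
6 | $2,606.84 | $247.60 | $1,494.78 | — | $1,359.66
7 | $1,359.66 | $247.60 | $1,494.78 | — | $112.48

$1,494.78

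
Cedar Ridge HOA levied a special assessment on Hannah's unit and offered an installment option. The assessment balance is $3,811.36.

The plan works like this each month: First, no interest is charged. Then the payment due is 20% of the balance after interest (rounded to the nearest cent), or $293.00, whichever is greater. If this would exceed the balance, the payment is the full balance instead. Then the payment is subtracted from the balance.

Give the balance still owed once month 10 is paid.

Month 1: $3,811.36 − $762.27 → $3,049.09
Month 2: $3,049.09 − $609.82 → $2,439.27
Month 3: $2,439.27 − $487.85 → $1,951.42
Month 4: $1,951.42 − $390.28 → $1,561.14
Month 5: $1,561.14 − $312.23 → $1,248.91
Month 6: $1,248.91 − $293.00 → $955.91
Month 7: $955.91 − $293.00 → $662.91
Month 8: $662.91 − $293.00 → $369.91
Month 9: $369.91 − $293.00 → $76.91
Month 10: $76.91 − $76.91 → $0.00

$0.00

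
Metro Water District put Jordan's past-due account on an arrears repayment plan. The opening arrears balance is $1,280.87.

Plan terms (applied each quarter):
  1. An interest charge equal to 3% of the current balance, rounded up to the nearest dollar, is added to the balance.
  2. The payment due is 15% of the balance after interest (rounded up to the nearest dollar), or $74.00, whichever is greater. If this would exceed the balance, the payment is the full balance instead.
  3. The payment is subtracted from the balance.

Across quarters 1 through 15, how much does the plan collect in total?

Quarter 1: $1,280.87 +$39.00 interest = $1,319.87; pay $198.00 → $1,121.87
Quarter 2: $1,121.87 +$34.00 interest = $1,155.87; pay $174.00 → $981.87
Quarter 3: $981.87 +$30.00 interest = $1,011.87; pay $152.00 → $859.87
Quarter 4: $859.87 +$26.00 interest = $885.87; pay $133.00 → $752.87
Quarter 5: $752.87 +$23.00 interest = $775.87; pay $117.00 → $658.87
Quarter 6: $658.87 +$20.00 interest = $678.87; pay $102.00 → $576.87
Quarter 7: $576.87 +$18.00 interest = $594.87; pay $90.00 → $504.87
Quarter 8: $504.87 +$16.00 interest = $520.87; pay $79.00 → $441.87
Quarter 9: $441.87 +$14.00 interest = $455.87; pay $74.00 → $381.87
Quarter 10: $381.87 +$12.00 interest = $393.87; pay $74.00 → $319.87
Quarter 11: $319.87 +$10.00 interest = $329.87; pay $74.00 → $255.87
Quarter 12: $255.87 +$8.00 interest = $263.87; pay $74.00 → $189.87
Quarter 13: $189.87 +$6.00 interest = $195.87; pay $74.00 → $121.87
Quarter 14: $121.87 +$4.00 interest = $125.87; pay $74.00 → $51.87
Quarter 15: $51.87 +$2.00 interest = $53.87; pay $53.87 → $0.00
Total paid: $1,542.87

$1,542.87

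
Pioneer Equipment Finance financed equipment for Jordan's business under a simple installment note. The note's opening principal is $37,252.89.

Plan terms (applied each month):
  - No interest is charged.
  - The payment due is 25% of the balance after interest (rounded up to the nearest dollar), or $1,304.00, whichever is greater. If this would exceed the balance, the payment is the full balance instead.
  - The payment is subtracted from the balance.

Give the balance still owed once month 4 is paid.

Month 1: opening $37,252.89; payment $9,314.00; balance $27,938.89
Month 2: opening $27,938.89; payment $6,985.00; balance $20,953.89
Month 3: opening $20,953.89; payment $5,239.00; balance $15,714.89
Month 4: opening $15,714.89; payment $3,929.00; balance $11,785.89

$11,785.89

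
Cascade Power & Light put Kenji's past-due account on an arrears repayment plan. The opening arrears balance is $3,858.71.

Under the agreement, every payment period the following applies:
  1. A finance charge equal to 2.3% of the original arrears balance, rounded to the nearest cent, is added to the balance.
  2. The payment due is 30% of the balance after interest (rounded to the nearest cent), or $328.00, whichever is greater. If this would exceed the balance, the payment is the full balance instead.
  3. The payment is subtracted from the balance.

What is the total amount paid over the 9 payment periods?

$4,657.46

# | Opening | Interest | Payment | End bal
1 | $3,858.71 | $88.75 | $1,184.24 | $2,763.22
2 | $2,763.22 | $88.75 | $855.59 | $1,996.38
3 | $1,996.38 | $88.75 | $625.54 | $1,459.59
4 | $1,459.59 | $88.75 | $464.50 | $1,083.84
5 | $1,083.84 | $88.75 | $351.78 | $820.81
6 | $820.81 | $88.75 | $328.00 | $581.56
7 | $581.56 | $88.75 | $328.00 | $342.31
8 | $342.31 | $88.75 | $328.00 | $103.06
9 | $103.06 | $88.75 | $191.81 | $0.00
Total paid: $4,657.46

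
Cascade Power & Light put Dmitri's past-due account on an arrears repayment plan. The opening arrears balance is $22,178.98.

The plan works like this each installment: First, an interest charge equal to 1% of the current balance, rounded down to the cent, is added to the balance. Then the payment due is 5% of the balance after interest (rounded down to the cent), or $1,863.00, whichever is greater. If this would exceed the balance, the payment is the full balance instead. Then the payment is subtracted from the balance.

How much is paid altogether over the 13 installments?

$23,733.91

Installment 1: $22,178.98 +$221.78 interest = $22,400.76; pay $1,863.00 → $20,537.76
Installment 2: $20,537.76 +$205.37 interest = $20,743.13; pay $1,863.00 → $18,880.13
Installment 3: $18,880.13 +$188.80 interest = $19,068.93; pay $1,863.00 → $17,205.93
Installment 4: $17,205.93 +$172.05 interest = $17,377.98; pay $1,863.00 → $15,514.98
Installment 5: $15,514.98 +$155.14 interest = $15,670.12; pay $1,863.00 → $13,807.12
Installment 6: $13,807.12 +$138.07 interest = $13,945.19; pay $1,863.00 → $12,082.19
Installment 7: $12,082.19 +$120.82 interest = $12,203.01; pay $1,863.00 → $10,340.01
Installment 8: $10,340.01 +$103.40 interest = $10,443.41; pay $1,863.00 → $8,580.41
Installment 9: $8,580.41 +$85.80 interest = $8,666.21; pay $1,863.00 → $6,803.21
Installment 10: $6,803.21 +$68.03 interest = $6,871.24; pay $1,863.00 → $5,008.24
Installment 11: $5,008.24 +$50.08 interest = $5,058.32; pay $1,863.00 → $3,195.32
Installment 12: $3,195.32 +$31.95 interest = $3,227.27; pay $1,863.00 → $1,364.27
Installment 13: $1,364.27 +$13.64 interest = $1,377.91; pay $1,377.91 → $0.00
Total paid: $23,733.91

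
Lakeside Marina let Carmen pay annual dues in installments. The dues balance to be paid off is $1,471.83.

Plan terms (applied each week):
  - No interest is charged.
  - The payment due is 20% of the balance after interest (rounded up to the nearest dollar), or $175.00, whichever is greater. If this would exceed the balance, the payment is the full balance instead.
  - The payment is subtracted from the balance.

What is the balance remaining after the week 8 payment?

$0.00

# | Opening | Payment | End bal
1 | $1,471.83 | $295.00 | $1,176.83
2 | $1,176.83 | $236.00 | $940.83
3 | $940.83 | $189.00 | $751.83
4 | $751.83 | $175.00 | $576.83
5 | $576.83 | $175.00 | $401.83
6 | $401.83 | $175.00 | $226.83
7 | $226.83 | $175.00 | $51.83
8 | $51.83 | $51.83 | $0.00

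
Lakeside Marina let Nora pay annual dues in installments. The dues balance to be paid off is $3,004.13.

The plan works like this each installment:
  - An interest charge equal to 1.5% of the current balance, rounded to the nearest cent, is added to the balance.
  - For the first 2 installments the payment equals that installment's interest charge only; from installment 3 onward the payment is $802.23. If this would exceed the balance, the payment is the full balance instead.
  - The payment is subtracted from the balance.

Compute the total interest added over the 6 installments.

# | Opening | Interest | Payment | End bal
1 | $3,004.13 | $45.06 | $45.06 | $3,004.13
2 | $3,004.13 | $45.06 | $45.06 | $3,004.13
3 | $3,004.13 | $45.06 | $802.23 | $2,246.96
4 | $2,246.96 | $33.70 | $802.23 | $1,478.43
5 | $1,478.43 | $22.18 | $802.23 | $698.38
6 | $698.38 | $10.48 | $708.86 | $0.00
Total interest: $45.06 + $45.06 + $45.06 + $33.70 + $22.18 + $10.48 = $201.54

$201.54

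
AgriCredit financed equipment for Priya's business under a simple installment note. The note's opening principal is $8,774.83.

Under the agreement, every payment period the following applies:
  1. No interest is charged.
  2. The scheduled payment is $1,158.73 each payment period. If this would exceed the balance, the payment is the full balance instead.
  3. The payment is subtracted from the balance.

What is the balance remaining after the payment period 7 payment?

$663.72

Payment period 1: opening $8,774.83; payment $1,158.73; balance $7,616.10
Payment period 2: opening $7,616.10; payment $1,158.73; balance $6,457.37
Payment period 3: opening $6,457.37; payment $1,158.73; balance $5,298.64
Payment period 4: opening $5,298.64; payment $1,158.73; balance $4,139.91
Payment period 5: opening $4,139.91; payment $1,158.73; balance $2,981.18
Payment period 6: opening $2,981.18; payment $1,158.73; balance $1,822.45
Payment period 7: opening $1,822.45; payment $1,158.73; balance $663.72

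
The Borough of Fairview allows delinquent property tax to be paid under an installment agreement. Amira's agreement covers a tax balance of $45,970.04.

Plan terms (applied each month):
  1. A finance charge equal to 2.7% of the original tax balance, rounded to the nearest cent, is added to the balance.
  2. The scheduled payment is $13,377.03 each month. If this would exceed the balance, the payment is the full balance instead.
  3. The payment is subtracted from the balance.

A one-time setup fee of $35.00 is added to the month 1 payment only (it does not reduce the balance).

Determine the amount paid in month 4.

Month 1: opening $45,970.04; interest $1,241.19 → $47,211.23; payment $13,377.03 (+ $35.00 fee); balance $33,834.20
Month 2: opening $33,834.20; interest $1,241.19 → $35,075.39; payment $13,377.03; balance $21,698.36
Month 3: opening $21,698.36; interest $1,241.19 → $22,939.55; payment $13,377.03; balance $9,562.52
Month 4: opening $9,562.52; interest $1,241.19 → $10,803.71; payment $10,803.71; balance $0.00

$10,803.71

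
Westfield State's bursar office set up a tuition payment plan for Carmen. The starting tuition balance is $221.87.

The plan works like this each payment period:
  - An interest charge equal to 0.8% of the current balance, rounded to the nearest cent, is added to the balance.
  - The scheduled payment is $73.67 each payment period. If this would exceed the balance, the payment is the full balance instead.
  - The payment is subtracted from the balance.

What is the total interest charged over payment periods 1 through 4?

# | Opening | Interest | Payment | End bal
1 | $221.87 | $1.77 | $73.67 | $149.97
2 | $149.97 | $1.20 | $73.67 | $77.50
3 | $77.50 | $0.62 | $73.67 | $4.45
4 | $4.45 | $0.04 | $4.49 | $0.00
Total interest: $1.77 + $1.20 + $0.62 + $0.04 = $3.63

$3.63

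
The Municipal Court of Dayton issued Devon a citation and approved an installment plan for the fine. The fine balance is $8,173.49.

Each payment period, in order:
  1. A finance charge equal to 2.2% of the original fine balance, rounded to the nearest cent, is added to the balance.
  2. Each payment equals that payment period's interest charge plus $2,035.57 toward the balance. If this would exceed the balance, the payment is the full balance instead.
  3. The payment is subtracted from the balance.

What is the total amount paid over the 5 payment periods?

Payment period 1: opening $8,173.49; interest $179.82 → $8,353.31; payment $2,215.39; balance $6,137.92
Payment period 2: opening $6,137.92; interest $179.82 → $6,317.74; payment $2,215.39; balance $4,102.35
Payment period 3: opening $4,102.35; interest $179.82 → $4,282.17; payment $2,215.39; balance $2,066.78
Payment period 4: opening $2,066.78; interest $179.82 → $2,246.60; payment $2,215.39; balance $31.21
Payment period 5: opening $31.21; interest $179.82 → $211.03; payment $211.03; balance $0.00
Total paid: $9,072.59

$9,072.59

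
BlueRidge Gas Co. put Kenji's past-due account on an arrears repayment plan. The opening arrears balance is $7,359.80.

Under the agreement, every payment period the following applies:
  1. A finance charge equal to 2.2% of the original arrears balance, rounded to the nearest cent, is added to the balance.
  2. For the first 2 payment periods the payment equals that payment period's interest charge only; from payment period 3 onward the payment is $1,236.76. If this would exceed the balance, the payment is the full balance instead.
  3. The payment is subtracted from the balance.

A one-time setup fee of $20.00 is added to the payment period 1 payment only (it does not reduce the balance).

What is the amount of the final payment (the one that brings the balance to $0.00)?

$1,072.68

Payment period 1: opening $7,359.80; interest $161.92 → $7,521.72; payment $161.92 (+ $20.00 fee); balance $7,359.80
Payment period 2: opening $7,359.80; interest $161.92 → $7,521.72; payment $161.92; balance $7,359.80
Payment period 3: opening $7,359.80; interest $161.92 → $7,521.72; payment $1,236.76; balance $6,284.96
Payment period 4: opening $6,284.96; interest $161.92 → $6,446.88; payment $1,236.76; balance $5,210.12
Payment period 5: opening $5,210.12; interest $161.92 → $5,372.04; payment $1,236.76; balance $4,135.28
Payment period 6: opening $4,135.28; interest $161.92 → $4,297.20; payment $1,236.76; balance $3,060.44
Payment period 7: opening $3,060.44; interest $161.92 → $3,222.36; payment $1,236.76; balance $1,985.60
Payment period 8: opening $1,985.60; interest $161.92 → $2,147.52; payment $1,236.76; balance $910.76
Payment period 9: opening $910.76; interest $161.92 → $1,072.68; payment $1,072.68; balance $0.00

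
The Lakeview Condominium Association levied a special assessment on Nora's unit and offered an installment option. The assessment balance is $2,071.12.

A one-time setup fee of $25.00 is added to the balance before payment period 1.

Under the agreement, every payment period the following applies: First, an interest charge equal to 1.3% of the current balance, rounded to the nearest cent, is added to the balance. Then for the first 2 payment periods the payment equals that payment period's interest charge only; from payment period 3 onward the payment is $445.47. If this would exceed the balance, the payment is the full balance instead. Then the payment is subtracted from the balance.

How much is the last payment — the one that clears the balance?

Payment period 1: $2,096.12 +$27.25 interest = $2,123.37; pay $27.25 → $2,096.12
Payment period 2: $2,096.12 +$27.25 interest = $2,123.37; pay $27.25 → $2,096.12
Payment period 3: $2,096.12 +$27.25 interest = $2,123.37; pay $445.47 → $1,677.90
Payment period 4: $1,677.90 +$21.81 interest = $1,699.71; pay $445.47 → $1,254.24
Payment period 5: $1,254.24 +$16.31 interest = $1,270.55; pay $445.47 → $825.08
Payment period 6: $825.08 +$10.73 interest = $835.81; pay $445.47 → $390.34
Payment period 7: $390.34 +$5.07 interest = $395.41; pay $395.41 → $0.00

$395.41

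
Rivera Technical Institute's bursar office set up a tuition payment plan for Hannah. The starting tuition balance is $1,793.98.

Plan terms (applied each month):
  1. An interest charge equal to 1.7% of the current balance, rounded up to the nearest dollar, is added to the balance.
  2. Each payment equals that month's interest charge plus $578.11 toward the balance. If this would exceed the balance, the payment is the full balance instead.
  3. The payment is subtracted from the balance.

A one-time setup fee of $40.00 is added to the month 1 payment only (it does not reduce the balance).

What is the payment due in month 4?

$61.65

Month 1: opening $1,793.98; interest $31.00 → $1,824.98; payment $609.11 (+ $40.00 fee); balance $1,215.87
Month 2: opening $1,215.87; interest $21.00 → $1,236.87; payment $599.11; balance $637.76
Month 3: opening $637.76; interest $11.00 → $648.76; payment $589.11; balance $59.65
Month 4: opening $59.65; interest $2.00 → $61.65; payment $61.65; balance $0.00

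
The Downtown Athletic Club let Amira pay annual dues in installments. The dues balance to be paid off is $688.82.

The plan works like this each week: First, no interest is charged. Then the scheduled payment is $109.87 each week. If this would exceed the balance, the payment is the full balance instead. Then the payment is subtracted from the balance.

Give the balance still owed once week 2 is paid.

$469.08

Week 1: $688.82 − $109.87 → $578.95
Week 2: $578.95 − $109.87 → $469.08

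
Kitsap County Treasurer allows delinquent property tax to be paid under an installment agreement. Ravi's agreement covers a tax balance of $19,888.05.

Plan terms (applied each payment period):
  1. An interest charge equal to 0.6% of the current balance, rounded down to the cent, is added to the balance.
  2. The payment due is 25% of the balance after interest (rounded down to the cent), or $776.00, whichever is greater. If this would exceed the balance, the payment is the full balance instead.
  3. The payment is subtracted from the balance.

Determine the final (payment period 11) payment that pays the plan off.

Payment period 1: opening $19,888.05; interest $119.32 → $20,007.37; payment $5,001.84; balance $15,005.53
Payment period 2: opening $15,005.53; interest $90.03 → $15,095.56; payment $3,773.89; balance $11,321.67
Payment period 3: opening $11,321.67; interest $67.93 → $11,389.60; payment $2,847.40; balance $8,542.20
Payment period 4: opening $8,542.20; interest $51.25 → $8,593.45; payment $2,148.36; balance $6,445.09
Payment period 5: opening $6,445.09; interest $38.67 → $6,483.76; payment $1,620.94; balance $4,862.82
Payment period 6: opening $4,862.82; interest $29.17 → $4,891.99; payment $1,222.99; balance $3,669.00
Payment period 7: opening $3,669.00; interest $22.01 → $3,691.01; payment $922.75; balance $2,768.26
Payment period 8: opening $2,768.26; interest $16.60 → $2,784.86; payment $776.00; balance $2,008.86
Payment period 9: opening $2,008.86; interest $12.05 → $2,020.91; payment $776.00; balance $1,244.91
Payment period 10: opening $1,244.91; interest $7.46 → $1,252.37; payment $776.00; balance $476.37
Payment period 11: opening $476.37; interest $2.85 → $479.22; payment $479.22; balance $0.00

$479.22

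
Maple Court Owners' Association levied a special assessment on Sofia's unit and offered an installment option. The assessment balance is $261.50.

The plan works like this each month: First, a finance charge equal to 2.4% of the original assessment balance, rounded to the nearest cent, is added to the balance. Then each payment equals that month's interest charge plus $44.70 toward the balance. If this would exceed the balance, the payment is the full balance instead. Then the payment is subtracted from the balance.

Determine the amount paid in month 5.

# | Opening | Interest | Payment | End bal
1 | $261.50 | $6.28 | $50.98 | $216.80
2 | $216.80 | $6.28 | $50.98 | $172.10
3 | $172.10 | $6.28 | $50.98 | $127.40
4 | $127.40 | $6.28 | $50.98 | $82.70
5 | $82.70 | $6.28 | $50.98 | $38.00

$50.98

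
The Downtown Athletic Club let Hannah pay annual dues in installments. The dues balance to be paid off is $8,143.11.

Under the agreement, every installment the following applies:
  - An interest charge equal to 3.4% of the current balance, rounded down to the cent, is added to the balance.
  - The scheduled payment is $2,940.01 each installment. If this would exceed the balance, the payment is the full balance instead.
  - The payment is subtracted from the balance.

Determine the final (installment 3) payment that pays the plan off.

Installment 1: opening $8,143.11; interest $276.86 → $8,419.97; payment $2,940.01; balance $5,479.96
Installment 2: opening $5,479.96; interest $186.31 → $5,666.27; payment $2,940.01; balance $2,726.26
Installment 3: opening $2,726.26; interest $92.69 → $2,818.95; payment $2,818.95; balance $0.00

$2,818.95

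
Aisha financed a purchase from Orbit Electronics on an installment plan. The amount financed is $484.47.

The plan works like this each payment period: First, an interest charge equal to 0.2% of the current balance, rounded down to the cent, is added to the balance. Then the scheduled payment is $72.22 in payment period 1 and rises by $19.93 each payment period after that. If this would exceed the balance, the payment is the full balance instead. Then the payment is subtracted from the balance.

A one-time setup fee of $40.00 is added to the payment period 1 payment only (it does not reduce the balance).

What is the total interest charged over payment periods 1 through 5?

$2.99

Payment period 1: $484.47 +$0.96 interest = $485.43; pay $72.22 (+ $40.00 fee) → $413.21
Payment period 2: $413.21 +$0.82 interest = $414.03; pay $92.15 → $321.88
Payment period 3: $321.88 +$0.64 interest = $322.52; pay $112.08 → $210.44
Payment period 4: $210.44 +$0.42 interest = $210.86; pay $132.01 → $78.85
Payment period 5: $78.85 +$0.15 interest = $79.00; pay $79.00 → $0.00
Total interest: $0.96 + $0.82 + $0.64 + $0.42 + $0.15 = $2.99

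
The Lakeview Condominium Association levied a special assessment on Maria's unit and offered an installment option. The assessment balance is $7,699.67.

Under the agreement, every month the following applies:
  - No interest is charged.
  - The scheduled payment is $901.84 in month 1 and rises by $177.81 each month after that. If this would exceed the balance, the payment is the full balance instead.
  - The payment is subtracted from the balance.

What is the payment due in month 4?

# | Opening | Payment | End bal
1 | $7,699.67 | $901.84 | $6,797.83
2 | $6,797.83 | $1,079.65 | $5,718.18
3 | $5,718.18 | $1,257.46 | $4,460.72
4 | $4,460.72 | $1,435.27 | $3,025.45

$1,435.27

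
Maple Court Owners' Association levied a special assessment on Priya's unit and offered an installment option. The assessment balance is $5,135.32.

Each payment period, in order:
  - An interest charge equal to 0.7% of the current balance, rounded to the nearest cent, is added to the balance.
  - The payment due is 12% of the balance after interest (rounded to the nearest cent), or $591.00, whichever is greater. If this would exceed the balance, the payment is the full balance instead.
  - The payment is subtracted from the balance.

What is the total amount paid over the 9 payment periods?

$5,314.97

Payment period 1: $5,135.32 +$35.95 interest = $5,171.27; pay $620.55 → $4,550.72
Payment period 2: $4,550.72 +$31.86 interest = $4,582.58; pay $591.00 → $3,991.58
Payment period 3: $3,991.58 +$27.94 interest = $4,019.52; pay $591.00 → $3,428.52
Payment period 4: $3,428.52 +$24.00 interest = $3,452.52; pay $591.00 → $2,861.52
Payment period 5: $2,861.52 +$20.03 interest = $2,881.55; pay $591.00 → $2,290.55
Payment period 6: $2,290.55 +$16.03 interest = $2,306.58; pay $591.00 → $1,715.58
Payment period 7: $1,715.58 +$12.01 interest = $1,727.59; pay $591.00 → $1,136.59
Payment period 8: $1,136.59 +$7.96 interest = $1,144.55; pay $591.00 → $553.55
Payment period 9: $553.55 +$3.87 interest = $557.42; pay $557.42 → $0.00
Total paid: $5,314.97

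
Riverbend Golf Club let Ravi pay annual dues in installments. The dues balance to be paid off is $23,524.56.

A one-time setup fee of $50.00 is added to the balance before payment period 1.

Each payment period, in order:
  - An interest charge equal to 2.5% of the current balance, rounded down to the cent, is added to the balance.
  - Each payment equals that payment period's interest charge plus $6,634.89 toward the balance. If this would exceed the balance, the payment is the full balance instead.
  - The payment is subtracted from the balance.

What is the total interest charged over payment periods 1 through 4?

$1,362.20

Payment period 1: opening $23,574.56; interest $589.36 → $24,163.92; payment $7,224.25; balance $16,939.67
Payment period 2: opening $16,939.67; interest $423.49 → $17,363.16; payment $7,058.38; balance $10,304.78
Payment period 3: opening $10,304.78; interest $257.61 → $10,562.39; payment $6,892.50; balance $3,669.89
Payment period 4: opening $3,669.89; interest $91.74 → $3,761.63; payment $3,761.63; balance $0.00
Total interest: $589.36 + $423.49 + $257.61 + $91.74 = $1,362.20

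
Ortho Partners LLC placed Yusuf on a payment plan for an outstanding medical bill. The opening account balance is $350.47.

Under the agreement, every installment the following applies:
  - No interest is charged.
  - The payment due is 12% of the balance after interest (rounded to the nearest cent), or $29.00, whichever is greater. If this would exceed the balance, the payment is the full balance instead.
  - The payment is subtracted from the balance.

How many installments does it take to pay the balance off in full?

12

Installment 1: opening $350.47; payment $42.06; balance $308.41
Installment 2: opening $308.41; payment $37.01; balance $271.40
Installment 3: opening $271.40; payment $32.57; balance $238.83
Installment 4: opening $238.83; payment $29.00; balance $209.83
Installment 5: opening $209.83; payment $29.00; balance $180.83
Installment 6: opening $180.83; payment $29.00; balance $151.83
Installment 7: opening $151.83; payment $29.00; balance $122.83
Installment 8: opening $122.83; payment $29.00; balance $93.83
Installment 9: opening $93.83; payment $29.00; balance $64.83
Installment 10: opening $64.83; payment $29.00; balance $35.83
Installment 11: opening $35.83; payment $29.00; balance $6.83
Installment 12: opening $6.83; payment $6.83; balance $0.00
Balance reaches $0.00 in installment 12.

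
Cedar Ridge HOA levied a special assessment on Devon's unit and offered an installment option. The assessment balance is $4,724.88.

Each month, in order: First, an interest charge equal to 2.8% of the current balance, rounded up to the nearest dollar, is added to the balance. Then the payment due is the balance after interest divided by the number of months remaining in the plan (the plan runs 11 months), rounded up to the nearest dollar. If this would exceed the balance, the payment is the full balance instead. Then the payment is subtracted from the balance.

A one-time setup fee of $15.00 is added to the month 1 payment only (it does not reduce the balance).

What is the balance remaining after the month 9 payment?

$1,100.88

Month 1: opening $4,724.88; interest $133.00 → $4,857.88; payment $442.00 (+ $15.00 fee); balance $4,415.88
Month 2: opening $4,415.88; interest $124.00 → $4,539.88; payment $454.00; balance $4,085.88
Month 3: opening $4,085.88; interest $115.00 → $4,200.88; payment $467.00; balance $3,733.88
Month 4: opening $3,733.88; interest $105.00 → $3,838.88; payment $480.00; balance $3,358.88
Month 5: opening $3,358.88; interest $95.00 → $3,453.88; payment $494.00; balance $2,959.88
Month 6: opening $2,959.88; interest $83.00 → $3,042.88; payment $508.00; balance $2,534.88
Month 7: opening $2,534.88; interest $71.00 → $2,605.88; payment $522.00; balance $2,083.88
Month 8: opening $2,083.88; interest $59.00 → $2,142.88; payment $536.00; balance $1,606.88
Month 9: opening $1,606.88; interest $45.00 → $1,651.88; payment $551.00; balance $1,100.88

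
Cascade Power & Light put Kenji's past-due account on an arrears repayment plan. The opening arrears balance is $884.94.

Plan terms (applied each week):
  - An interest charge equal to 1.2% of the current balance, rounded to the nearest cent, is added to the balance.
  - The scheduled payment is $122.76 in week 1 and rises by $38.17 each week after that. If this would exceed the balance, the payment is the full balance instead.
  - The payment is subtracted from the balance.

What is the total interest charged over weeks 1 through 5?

Week 1: $884.94 +$10.62 interest = $895.56; pay $122.76 → $772.80
Week 2: $772.80 +$9.27 interest = $782.07; pay $160.93 → $621.14
Week 3: $621.14 +$7.45 interest = $628.59; pay $199.10 → $429.49
Week 4: $429.49 +$5.15 interest = $434.64; pay $237.27 → $197.37
Week 5: $197.37 +$2.37 interest = $199.74; pay $199.74 → $0.00
Total interest: $10.62 + $9.27 + $7.45 + $5.15 + $2.37 = $34.86

$34.86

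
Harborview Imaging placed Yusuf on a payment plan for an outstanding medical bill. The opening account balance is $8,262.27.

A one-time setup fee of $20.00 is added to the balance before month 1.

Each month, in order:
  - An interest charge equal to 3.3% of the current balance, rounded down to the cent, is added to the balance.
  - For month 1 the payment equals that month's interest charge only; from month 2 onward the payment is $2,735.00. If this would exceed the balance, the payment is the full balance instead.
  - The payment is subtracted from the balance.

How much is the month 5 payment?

$672.28

Month 1: $8,282.27 +$273.31 interest = $8,555.58; pay $273.31 → $8,282.27
Month 2: $8,282.27 +$273.31 interest = $8,555.58; pay $2,735.00 → $5,820.58
Month 3: $5,820.58 +$192.07 interest = $6,012.65; pay $2,735.00 → $3,277.65
Month 4: $3,277.65 +$108.16 interest = $3,385.81; pay $2,735.00 → $650.81
Month 5: $650.81 +$21.47 interest = $672.28; pay $672.28 → $0.00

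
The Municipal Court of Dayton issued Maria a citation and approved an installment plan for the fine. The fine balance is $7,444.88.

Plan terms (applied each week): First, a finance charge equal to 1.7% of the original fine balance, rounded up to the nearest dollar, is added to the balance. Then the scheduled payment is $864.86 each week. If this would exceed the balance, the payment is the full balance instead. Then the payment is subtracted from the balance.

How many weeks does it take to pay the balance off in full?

Week 1: $7,444.88 +$127.00 interest = $7,571.88; pay $864.86 → $6,707.02
Week 2: $6,707.02 +$127.00 interest = $6,834.02; pay $864.86 → $5,969.16
Week 3: $5,969.16 +$127.00 interest = $6,096.16; pay $864.86 → $5,231.30
Week 4: $5,231.30 +$127.00 interest = $5,358.30; pay $864.86 → $4,493.44
Week 5: $4,493.44 +$127.00 interest = $4,620.44; pay $864.86 → $3,755.58
Week 6: $3,755.58 +$127.00 interest = $3,882.58; pay $864.86 → $3,017.72
Week 7: $3,017.72 +$127.00 interest = $3,144.72; pay $864.86 → $2,279.86
Week 8: $2,279.86 +$127.00 interest = $2,406.86; pay $864.86 → $1,542.00
Week 9: $1,542.00 +$127.00 interest = $1,669.00; pay $864.86 → $804.14
Week 10: $804.14 +$127.00 interest = $931.14; pay $864.86 → $66.28
Week 11: $66.28 +$127.00 interest = $193.28; pay $193.28 → $0.00
Balance reaches $0.00 in week 11.

11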